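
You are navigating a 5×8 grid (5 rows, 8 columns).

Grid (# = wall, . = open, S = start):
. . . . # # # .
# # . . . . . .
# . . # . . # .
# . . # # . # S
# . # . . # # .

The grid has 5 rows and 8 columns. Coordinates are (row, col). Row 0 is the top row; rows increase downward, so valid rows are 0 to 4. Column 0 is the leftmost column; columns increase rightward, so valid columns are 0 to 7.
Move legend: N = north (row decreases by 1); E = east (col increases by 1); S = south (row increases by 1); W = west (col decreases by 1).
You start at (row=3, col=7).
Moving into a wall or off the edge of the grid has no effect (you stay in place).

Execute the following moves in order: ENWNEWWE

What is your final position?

Answer: Final position: (row=1, col=6)

Derivation:
Start: (row=3, col=7)
  E (east): blocked, stay at (row=3, col=7)
  N (north): (row=3, col=7) -> (row=2, col=7)
  W (west): blocked, stay at (row=2, col=7)
  N (north): (row=2, col=7) -> (row=1, col=7)
  E (east): blocked, stay at (row=1, col=7)
  W (west): (row=1, col=7) -> (row=1, col=6)
  W (west): (row=1, col=6) -> (row=1, col=5)
  E (east): (row=1, col=5) -> (row=1, col=6)
Final: (row=1, col=6)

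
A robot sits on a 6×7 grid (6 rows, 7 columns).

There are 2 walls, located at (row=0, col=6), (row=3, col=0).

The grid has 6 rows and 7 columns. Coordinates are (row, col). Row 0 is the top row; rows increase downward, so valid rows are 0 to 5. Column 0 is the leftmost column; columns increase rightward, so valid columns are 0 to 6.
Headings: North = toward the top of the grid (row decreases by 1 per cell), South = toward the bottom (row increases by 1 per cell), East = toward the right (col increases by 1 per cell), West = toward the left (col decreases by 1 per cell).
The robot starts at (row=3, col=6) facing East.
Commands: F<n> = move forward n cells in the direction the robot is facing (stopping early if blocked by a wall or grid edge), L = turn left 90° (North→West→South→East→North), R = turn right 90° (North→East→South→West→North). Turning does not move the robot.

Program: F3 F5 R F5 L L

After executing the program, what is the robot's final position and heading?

Answer: Final position: (row=5, col=6), facing North

Derivation:
Start: (row=3, col=6), facing East
  F3: move forward 0/3 (blocked), now at (row=3, col=6)
  F5: move forward 0/5 (blocked), now at (row=3, col=6)
  R: turn right, now facing South
  F5: move forward 2/5 (blocked), now at (row=5, col=6)
  L: turn left, now facing East
  L: turn left, now facing North
Final: (row=5, col=6), facing North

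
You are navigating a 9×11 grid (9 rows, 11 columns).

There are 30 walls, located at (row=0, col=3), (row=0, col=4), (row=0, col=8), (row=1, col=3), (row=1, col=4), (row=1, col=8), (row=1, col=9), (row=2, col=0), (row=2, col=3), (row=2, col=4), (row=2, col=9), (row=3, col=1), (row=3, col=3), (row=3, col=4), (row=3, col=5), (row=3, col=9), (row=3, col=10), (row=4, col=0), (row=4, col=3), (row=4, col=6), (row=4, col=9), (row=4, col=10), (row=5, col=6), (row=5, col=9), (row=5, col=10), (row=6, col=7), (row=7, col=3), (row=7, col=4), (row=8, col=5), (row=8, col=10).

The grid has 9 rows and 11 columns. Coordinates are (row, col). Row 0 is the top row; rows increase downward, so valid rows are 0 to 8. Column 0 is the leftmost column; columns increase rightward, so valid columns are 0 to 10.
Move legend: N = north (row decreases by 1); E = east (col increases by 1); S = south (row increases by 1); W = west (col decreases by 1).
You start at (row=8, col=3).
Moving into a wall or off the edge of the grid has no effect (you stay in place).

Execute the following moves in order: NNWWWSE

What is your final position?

Start: (row=8, col=3)
  N (north): blocked, stay at (row=8, col=3)
  N (north): blocked, stay at (row=8, col=3)
  W (west): (row=8, col=3) -> (row=8, col=2)
  W (west): (row=8, col=2) -> (row=8, col=1)
  W (west): (row=8, col=1) -> (row=8, col=0)
  S (south): blocked, stay at (row=8, col=0)
  E (east): (row=8, col=0) -> (row=8, col=1)
Final: (row=8, col=1)

Answer: Final position: (row=8, col=1)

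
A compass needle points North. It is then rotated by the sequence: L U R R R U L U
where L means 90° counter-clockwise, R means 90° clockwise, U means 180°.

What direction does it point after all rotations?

Start: North
  L (left (90° counter-clockwise)) -> West
  U (U-turn (180°)) -> East
  R (right (90° clockwise)) -> South
  R (right (90° clockwise)) -> West
  R (right (90° clockwise)) -> North
  U (U-turn (180°)) -> South
  L (left (90° counter-clockwise)) -> East
  U (U-turn (180°)) -> West
Final: West

Answer: Final heading: West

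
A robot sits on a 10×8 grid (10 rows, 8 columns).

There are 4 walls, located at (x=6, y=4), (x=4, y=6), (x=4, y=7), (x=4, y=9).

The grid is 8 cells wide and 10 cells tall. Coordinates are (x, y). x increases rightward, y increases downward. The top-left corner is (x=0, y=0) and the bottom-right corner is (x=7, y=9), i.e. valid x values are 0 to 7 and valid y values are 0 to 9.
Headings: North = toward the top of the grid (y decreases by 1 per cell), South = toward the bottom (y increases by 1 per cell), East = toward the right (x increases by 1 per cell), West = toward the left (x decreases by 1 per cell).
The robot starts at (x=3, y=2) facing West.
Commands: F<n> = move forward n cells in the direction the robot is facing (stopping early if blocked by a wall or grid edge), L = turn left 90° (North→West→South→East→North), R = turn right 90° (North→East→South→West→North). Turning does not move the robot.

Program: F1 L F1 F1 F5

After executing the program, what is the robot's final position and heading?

Start: (x=3, y=2), facing West
  F1: move forward 1, now at (x=2, y=2)
  L: turn left, now facing South
  F1: move forward 1, now at (x=2, y=3)
  F1: move forward 1, now at (x=2, y=4)
  F5: move forward 5, now at (x=2, y=9)
Final: (x=2, y=9), facing South

Answer: Final position: (x=2, y=9), facing South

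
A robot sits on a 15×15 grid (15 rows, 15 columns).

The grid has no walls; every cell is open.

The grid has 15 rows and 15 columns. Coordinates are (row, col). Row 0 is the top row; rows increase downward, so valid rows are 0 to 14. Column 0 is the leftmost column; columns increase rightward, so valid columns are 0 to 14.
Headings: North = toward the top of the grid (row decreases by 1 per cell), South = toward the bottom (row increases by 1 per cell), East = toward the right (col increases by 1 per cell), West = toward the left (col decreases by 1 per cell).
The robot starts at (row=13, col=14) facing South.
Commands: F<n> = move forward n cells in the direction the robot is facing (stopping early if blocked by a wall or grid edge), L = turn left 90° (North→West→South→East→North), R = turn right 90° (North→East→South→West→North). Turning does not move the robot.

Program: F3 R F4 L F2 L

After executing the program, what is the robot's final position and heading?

Answer: Final position: (row=14, col=10), facing East

Derivation:
Start: (row=13, col=14), facing South
  F3: move forward 1/3 (blocked), now at (row=14, col=14)
  R: turn right, now facing West
  F4: move forward 4, now at (row=14, col=10)
  L: turn left, now facing South
  F2: move forward 0/2 (blocked), now at (row=14, col=10)
  L: turn left, now facing East
Final: (row=14, col=10), facing East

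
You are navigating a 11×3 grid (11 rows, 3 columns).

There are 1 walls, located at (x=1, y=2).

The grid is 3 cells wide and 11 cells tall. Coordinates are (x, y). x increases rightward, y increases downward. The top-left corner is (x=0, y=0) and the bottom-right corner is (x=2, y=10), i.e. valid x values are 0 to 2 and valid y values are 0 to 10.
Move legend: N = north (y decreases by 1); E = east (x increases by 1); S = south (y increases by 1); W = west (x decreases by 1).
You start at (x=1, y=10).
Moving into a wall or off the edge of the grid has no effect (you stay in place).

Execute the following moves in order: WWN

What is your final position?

Start: (x=1, y=10)
  W (west): (x=1, y=10) -> (x=0, y=10)
  W (west): blocked, stay at (x=0, y=10)
  N (north): (x=0, y=10) -> (x=0, y=9)
Final: (x=0, y=9)

Answer: Final position: (x=0, y=9)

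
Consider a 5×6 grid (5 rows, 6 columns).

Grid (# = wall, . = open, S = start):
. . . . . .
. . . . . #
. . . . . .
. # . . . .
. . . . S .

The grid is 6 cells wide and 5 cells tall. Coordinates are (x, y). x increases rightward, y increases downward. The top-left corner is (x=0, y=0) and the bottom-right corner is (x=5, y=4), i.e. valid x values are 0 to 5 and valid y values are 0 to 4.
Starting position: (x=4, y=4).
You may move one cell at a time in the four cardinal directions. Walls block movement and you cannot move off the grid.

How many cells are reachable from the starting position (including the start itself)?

BFS flood-fill from (x=4, y=4):
  Distance 0: (x=4, y=4)
  Distance 1: (x=4, y=3), (x=3, y=4), (x=5, y=4)
  Distance 2: (x=4, y=2), (x=3, y=3), (x=5, y=3), (x=2, y=4)
  Distance 3: (x=4, y=1), (x=3, y=2), (x=5, y=2), (x=2, y=3), (x=1, y=4)
  Distance 4: (x=4, y=0), (x=3, y=1), (x=2, y=2), (x=0, y=4)
  Distance 5: (x=3, y=0), (x=5, y=0), (x=2, y=1), (x=1, y=2), (x=0, y=3)
  Distance 6: (x=2, y=0), (x=1, y=1), (x=0, y=2)
  Distance 7: (x=1, y=0), (x=0, y=1)
  Distance 8: (x=0, y=0)
Total reachable: 28 (grid has 28 open cells total)

Answer: Reachable cells: 28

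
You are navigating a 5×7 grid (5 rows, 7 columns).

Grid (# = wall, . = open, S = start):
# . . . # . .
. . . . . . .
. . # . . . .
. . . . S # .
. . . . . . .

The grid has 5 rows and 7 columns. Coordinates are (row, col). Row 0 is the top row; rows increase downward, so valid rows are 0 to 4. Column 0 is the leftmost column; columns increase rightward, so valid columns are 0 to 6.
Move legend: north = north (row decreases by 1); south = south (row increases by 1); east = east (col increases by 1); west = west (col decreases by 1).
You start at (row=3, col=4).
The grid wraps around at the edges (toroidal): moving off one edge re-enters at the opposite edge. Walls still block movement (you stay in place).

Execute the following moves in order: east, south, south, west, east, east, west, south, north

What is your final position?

Answer: Final position: (row=3, col=4)

Derivation:
Start: (row=3, col=4)
  east (east): blocked, stay at (row=3, col=4)
  south (south): (row=3, col=4) -> (row=4, col=4)
  south (south): blocked, stay at (row=4, col=4)
  west (west): (row=4, col=4) -> (row=4, col=3)
  east (east): (row=4, col=3) -> (row=4, col=4)
  east (east): (row=4, col=4) -> (row=4, col=5)
  west (west): (row=4, col=5) -> (row=4, col=4)
  south (south): blocked, stay at (row=4, col=4)
  north (north): (row=4, col=4) -> (row=3, col=4)
Final: (row=3, col=4)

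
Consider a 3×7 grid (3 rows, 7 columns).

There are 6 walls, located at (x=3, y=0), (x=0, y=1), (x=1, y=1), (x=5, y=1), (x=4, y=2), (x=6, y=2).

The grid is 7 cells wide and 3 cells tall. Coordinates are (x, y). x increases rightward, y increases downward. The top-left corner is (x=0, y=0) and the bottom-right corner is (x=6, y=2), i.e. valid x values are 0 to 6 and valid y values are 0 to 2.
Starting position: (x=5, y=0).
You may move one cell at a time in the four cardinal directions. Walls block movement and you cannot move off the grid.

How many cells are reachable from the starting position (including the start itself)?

BFS flood-fill from (x=5, y=0):
  Distance 0: (x=5, y=0)
  Distance 1: (x=4, y=0), (x=6, y=0)
  Distance 2: (x=4, y=1), (x=6, y=1)
  Distance 3: (x=3, y=1)
  Distance 4: (x=2, y=1), (x=3, y=2)
  Distance 5: (x=2, y=0), (x=2, y=2)
  Distance 6: (x=1, y=0), (x=1, y=2)
  Distance 7: (x=0, y=0), (x=0, y=2)
Total reachable: 14 (grid has 15 open cells total)

Answer: Reachable cells: 14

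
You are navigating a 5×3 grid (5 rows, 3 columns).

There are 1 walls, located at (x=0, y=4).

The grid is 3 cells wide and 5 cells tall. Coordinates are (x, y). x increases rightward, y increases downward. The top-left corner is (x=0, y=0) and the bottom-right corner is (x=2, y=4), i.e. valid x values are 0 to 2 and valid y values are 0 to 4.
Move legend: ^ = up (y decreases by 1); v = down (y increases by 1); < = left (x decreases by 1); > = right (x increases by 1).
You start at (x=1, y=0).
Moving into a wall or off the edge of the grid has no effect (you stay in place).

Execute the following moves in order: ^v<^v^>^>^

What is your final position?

Start: (x=1, y=0)
  ^ (up): blocked, stay at (x=1, y=0)
  v (down): (x=1, y=0) -> (x=1, y=1)
  < (left): (x=1, y=1) -> (x=0, y=1)
  ^ (up): (x=0, y=1) -> (x=0, y=0)
  v (down): (x=0, y=0) -> (x=0, y=1)
  ^ (up): (x=0, y=1) -> (x=0, y=0)
  > (right): (x=0, y=0) -> (x=1, y=0)
  ^ (up): blocked, stay at (x=1, y=0)
  > (right): (x=1, y=0) -> (x=2, y=0)
  ^ (up): blocked, stay at (x=2, y=0)
Final: (x=2, y=0)

Answer: Final position: (x=2, y=0)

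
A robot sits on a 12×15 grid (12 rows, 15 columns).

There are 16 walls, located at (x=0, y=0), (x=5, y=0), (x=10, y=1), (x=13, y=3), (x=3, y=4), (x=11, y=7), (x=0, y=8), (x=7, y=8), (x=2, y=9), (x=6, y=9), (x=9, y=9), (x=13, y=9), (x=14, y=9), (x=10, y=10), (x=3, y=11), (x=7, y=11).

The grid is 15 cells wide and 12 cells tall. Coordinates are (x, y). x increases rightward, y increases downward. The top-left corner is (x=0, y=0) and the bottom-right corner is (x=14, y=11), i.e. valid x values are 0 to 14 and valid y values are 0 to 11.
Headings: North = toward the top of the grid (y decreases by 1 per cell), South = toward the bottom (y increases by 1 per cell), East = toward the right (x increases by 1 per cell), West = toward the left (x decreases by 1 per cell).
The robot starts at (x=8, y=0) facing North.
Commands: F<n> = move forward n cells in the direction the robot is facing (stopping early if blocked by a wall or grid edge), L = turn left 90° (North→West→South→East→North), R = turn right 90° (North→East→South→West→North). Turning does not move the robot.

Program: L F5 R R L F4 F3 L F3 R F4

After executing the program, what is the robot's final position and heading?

Start: (x=8, y=0), facing North
  L: turn left, now facing West
  F5: move forward 2/5 (blocked), now at (x=6, y=0)
  R: turn right, now facing North
  R: turn right, now facing East
  L: turn left, now facing North
  F4: move forward 0/4 (blocked), now at (x=6, y=0)
  F3: move forward 0/3 (blocked), now at (x=6, y=0)
  L: turn left, now facing West
  F3: move forward 0/3 (blocked), now at (x=6, y=0)
  R: turn right, now facing North
  F4: move forward 0/4 (blocked), now at (x=6, y=0)
Final: (x=6, y=0), facing North

Answer: Final position: (x=6, y=0), facing North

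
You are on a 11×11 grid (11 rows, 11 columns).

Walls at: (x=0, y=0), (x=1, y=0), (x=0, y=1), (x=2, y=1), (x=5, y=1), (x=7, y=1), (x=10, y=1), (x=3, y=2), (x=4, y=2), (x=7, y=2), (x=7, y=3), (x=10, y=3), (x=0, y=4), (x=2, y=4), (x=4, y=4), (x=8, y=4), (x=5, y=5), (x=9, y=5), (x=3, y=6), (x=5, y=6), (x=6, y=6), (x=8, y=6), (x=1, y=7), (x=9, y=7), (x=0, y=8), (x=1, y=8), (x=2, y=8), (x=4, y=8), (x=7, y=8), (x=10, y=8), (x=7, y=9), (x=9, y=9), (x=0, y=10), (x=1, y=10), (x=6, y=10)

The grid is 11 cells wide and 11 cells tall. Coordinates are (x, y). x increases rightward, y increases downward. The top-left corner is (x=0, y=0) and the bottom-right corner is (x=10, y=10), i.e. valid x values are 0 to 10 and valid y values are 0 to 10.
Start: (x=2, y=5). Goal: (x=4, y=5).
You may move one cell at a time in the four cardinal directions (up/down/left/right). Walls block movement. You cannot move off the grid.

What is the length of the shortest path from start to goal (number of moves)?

BFS from (x=2, y=5) until reaching (x=4, y=5):
  Distance 0: (x=2, y=5)
  Distance 1: (x=1, y=5), (x=3, y=5), (x=2, y=6)
  Distance 2: (x=1, y=4), (x=3, y=4), (x=0, y=5), (x=4, y=5), (x=1, y=6), (x=2, y=7)  <- goal reached here
One shortest path (2 moves): (x=2, y=5) -> (x=3, y=5) -> (x=4, y=5)

Answer: Shortest path length: 2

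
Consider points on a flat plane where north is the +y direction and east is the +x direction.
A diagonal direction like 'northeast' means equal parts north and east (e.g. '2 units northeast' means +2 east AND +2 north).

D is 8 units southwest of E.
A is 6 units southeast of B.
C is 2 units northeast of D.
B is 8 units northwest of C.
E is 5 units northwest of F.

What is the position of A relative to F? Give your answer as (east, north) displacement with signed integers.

Answer: A is at (east=-13, north=1) relative to F.

Derivation:
Place F at the origin (east=0, north=0).
  E is 5 units northwest of F: delta (east=-5, north=+5); E at (east=-5, north=5).
  D is 8 units southwest of E: delta (east=-8, north=-8); D at (east=-13, north=-3).
  C is 2 units northeast of D: delta (east=+2, north=+2); C at (east=-11, north=-1).
  B is 8 units northwest of C: delta (east=-8, north=+8); B at (east=-19, north=7).
  A is 6 units southeast of B: delta (east=+6, north=-6); A at (east=-13, north=1).
Therefore A relative to F: (east=-13, north=1).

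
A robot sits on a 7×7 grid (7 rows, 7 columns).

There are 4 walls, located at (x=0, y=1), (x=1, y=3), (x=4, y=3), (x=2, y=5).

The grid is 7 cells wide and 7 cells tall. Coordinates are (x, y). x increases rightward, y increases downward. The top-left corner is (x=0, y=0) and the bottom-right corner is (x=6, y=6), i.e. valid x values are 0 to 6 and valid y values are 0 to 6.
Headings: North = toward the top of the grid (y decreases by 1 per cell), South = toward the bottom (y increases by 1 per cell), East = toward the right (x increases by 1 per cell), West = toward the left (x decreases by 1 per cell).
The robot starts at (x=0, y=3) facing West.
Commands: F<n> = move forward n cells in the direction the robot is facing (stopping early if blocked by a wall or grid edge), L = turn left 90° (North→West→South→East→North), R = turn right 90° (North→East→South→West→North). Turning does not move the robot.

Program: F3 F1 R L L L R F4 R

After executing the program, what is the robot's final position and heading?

Start: (x=0, y=3), facing West
  F3: move forward 0/3 (blocked), now at (x=0, y=3)
  F1: move forward 0/1 (blocked), now at (x=0, y=3)
  R: turn right, now facing North
  L: turn left, now facing West
  L: turn left, now facing South
  L: turn left, now facing East
  R: turn right, now facing South
  F4: move forward 3/4 (blocked), now at (x=0, y=6)
  R: turn right, now facing West
Final: (x=0, y=6), facing West

Answer: Final position: (x=0, y=6), facing West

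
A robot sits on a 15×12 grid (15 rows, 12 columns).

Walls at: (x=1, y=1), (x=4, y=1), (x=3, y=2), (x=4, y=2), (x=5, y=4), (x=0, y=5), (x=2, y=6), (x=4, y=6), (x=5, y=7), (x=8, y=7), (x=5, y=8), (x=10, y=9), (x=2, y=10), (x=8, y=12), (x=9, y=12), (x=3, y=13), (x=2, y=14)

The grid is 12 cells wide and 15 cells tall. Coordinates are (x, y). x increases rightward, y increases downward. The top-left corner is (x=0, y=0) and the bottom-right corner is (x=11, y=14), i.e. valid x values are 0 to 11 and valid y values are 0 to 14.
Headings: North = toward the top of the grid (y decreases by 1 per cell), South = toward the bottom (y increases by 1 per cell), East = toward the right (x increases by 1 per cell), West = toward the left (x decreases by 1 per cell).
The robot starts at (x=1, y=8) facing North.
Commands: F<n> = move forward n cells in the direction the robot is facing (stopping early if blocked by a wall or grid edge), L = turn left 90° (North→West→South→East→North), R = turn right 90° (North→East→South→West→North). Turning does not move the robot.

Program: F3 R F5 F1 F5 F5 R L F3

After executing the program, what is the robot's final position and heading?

Start: (x=1, y=8), facing North
  F3: move forward 3, now at (x=1, y=5)
  R: turn right, now facing East
  F5: move forward 5, now at (x=6, y=5)
  F1: move forward 1, now at (x=7, y=5)
  F5: move forward 4/5 (blocked), now at (x=11, y=5)
  F5: move forward 0/5 (blocked), now at (x=11, y=5)
  R: turn right, now facing South
  L: turn left, now facing East
  F3: move forward 0/3 (blocked), now at (x=11, y=5)
Final: (x=11, y=5), facing East

Answer: Final position: (x=11, y=5), facing East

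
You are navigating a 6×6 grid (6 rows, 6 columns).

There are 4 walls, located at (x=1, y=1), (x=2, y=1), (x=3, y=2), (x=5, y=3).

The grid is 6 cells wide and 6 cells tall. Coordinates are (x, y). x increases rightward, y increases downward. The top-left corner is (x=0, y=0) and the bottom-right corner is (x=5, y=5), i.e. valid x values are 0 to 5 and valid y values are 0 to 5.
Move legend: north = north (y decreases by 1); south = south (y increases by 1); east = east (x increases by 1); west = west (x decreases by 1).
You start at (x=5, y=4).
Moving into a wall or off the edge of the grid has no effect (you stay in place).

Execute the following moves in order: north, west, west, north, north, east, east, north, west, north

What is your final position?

Start: (x=5, y=4)
  north (north): blocked, stay at (x=5, y=4)
  west (west): (x=5, y=4) -> (x=4, y=4)
  west (west): (x=4, y=4) -> (x=3, y=4)
  north (north): (x=3, y=4) -> (x=3, y=3)
  north (north): blocked, stay at (x=3, y=3)
  east (east): (x=3, y=3) -> (x=4, y=3)
  east (east): blocked, stay at (x=4, y=3)
  north (north): (x=4, y=3) -> (x=4, y=2)
  west (west): blocked, stay at (x=4, y=2)
  north (north): (x=4, y=2) -> (x=4, y=1)
Final: (x=4, y=1)

Answer: Final position: (x=4, y=1)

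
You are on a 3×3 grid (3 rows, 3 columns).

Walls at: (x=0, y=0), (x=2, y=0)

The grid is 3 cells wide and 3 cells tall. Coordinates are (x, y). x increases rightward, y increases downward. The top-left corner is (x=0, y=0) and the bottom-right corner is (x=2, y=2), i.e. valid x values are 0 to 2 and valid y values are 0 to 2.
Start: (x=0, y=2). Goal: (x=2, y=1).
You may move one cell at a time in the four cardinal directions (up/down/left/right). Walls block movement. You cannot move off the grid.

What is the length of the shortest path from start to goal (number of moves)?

Answer: Shortest path length: 3

Derivation:
BFS from (x=0, y=2) until reaching (x=2, y=1):
  Distance 0: (x=0, y=2)
  Distance 1: (x=0, y=1), (x=1, y=2)
  Distance 2: (x=1, y=1), (x=2, y=2)
  Distance 3: (x=1, y=0), (x=2, y=1)  <- goal reached here
One shortest path (3 moves): (x=0, y=2) -> (x=1, y=2) -> (x=2, y=2) -> (x=2, y=1)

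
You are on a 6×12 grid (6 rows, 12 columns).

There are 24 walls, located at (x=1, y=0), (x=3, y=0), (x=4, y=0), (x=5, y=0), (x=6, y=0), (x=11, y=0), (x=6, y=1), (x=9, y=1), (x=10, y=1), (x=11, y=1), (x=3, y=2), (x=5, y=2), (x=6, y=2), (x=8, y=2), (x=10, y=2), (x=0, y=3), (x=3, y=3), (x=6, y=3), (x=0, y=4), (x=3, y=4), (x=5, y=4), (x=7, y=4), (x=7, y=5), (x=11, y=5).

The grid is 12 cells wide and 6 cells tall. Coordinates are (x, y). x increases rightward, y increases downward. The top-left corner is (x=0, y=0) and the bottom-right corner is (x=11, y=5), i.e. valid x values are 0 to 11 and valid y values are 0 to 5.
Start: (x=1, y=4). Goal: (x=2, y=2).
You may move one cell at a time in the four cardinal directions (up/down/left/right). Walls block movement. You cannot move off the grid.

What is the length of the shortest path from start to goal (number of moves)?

Answer: Shortest path length: 3

Derivation:
BFS from (x=1, y=4) until reaching (x=2, y=2):
  Distance 0: (x=1, y=4)
  Distance 1: (x=1, y=3), (x=2, y=4), (x=1, y=5)
  Distance 2: (x=1, y=2), (x=2, y=3), (x=0, y=5), (x=2, y=5)
  Distance 3: (x=1, y=1), (x=0, y=2), (x=2, y=2), (x=3, y=5)  <- goal reached here
One shortest path (3 moves): (x=1, y=4) -> (x=2, y=4) -> (x=2, y=3) -> (x=2, y=2)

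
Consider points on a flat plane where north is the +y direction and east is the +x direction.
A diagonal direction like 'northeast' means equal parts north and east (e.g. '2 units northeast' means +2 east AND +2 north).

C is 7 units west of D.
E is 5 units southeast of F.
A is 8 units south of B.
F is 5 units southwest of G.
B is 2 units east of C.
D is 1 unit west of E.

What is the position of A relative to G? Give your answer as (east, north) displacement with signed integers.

Answer: A is at (east=-6, north=-18) relative to G.

Derivation:
Place G at the origin (east=0, north=0).
  F is 5 units southwest of G: delta (east=-5, north=-5); F at (east=-5, north=-5).
  E is 5 units southeast of F: delta (east=+5, north=-5); E at (east=0, north=-10).
  D is 1 unit west of E: delta (east=-1, north=+0); D at (east=-1, north=-10).
  C is 7 units west of D: delta (east=-7, north=+0); C at (east=-8, north=-10).
  B is 2 units east of C: delta (east=+2, north=+0); B at (east=-6, north=-10).
  A is 8 units south of B: delta (east=+0, north=-8); A at (east=-6, north=-18).
Therefore A relative to G: (east=-6, north=-18).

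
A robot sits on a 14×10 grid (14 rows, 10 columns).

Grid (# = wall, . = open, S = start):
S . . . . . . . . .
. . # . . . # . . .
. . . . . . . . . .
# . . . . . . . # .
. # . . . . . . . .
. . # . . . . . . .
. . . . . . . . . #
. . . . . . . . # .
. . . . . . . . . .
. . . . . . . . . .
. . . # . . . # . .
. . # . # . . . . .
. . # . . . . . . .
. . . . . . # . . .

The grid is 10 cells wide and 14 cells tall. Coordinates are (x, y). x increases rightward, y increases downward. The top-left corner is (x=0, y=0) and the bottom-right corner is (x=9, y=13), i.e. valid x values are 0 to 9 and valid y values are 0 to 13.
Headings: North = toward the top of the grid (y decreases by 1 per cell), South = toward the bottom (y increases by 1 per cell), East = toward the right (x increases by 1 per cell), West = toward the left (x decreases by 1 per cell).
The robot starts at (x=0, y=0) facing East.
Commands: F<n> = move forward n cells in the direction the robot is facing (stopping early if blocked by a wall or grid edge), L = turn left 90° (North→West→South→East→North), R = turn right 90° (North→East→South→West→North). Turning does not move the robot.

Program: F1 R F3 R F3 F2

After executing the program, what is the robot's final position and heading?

Answer: Final position: (x=1, y=3), facing West

Derivation:
Start: (x=0, y=0), facing East
  F1: move forward 1, now at (x=1, y=0)
  R: turn right, now facing South
  F3: move forward 3, now at (x=1, y=3)
  R: turn right, now facing West
  F3: move forward 0/3 (blocked), now at (x=1, y=3)
  F2: move forward 0/2 (blocked), now at (x=1, y=3)
Final: (x=1, y=3), facing West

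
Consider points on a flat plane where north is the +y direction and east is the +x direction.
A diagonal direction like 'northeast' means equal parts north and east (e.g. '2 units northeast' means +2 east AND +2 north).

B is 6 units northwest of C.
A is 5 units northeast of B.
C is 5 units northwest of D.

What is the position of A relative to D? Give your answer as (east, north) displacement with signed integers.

Place D at the origin (east=0, north=0).
  C is 5 units northwest of D: delta (east=-5, north=+5); C at (east=-5, north=5).
  B is 6 units northwest of C: delta (east=-6, north=+6); B at (east=-11, north=11).
  A is 5 units northeast of B: delta (east=+5, north=+5); A at (east=-6, north=16).
Therefore A relative to D: (east=-6, north=16).

Answer: A is at (east=-6, north=16) relative to D.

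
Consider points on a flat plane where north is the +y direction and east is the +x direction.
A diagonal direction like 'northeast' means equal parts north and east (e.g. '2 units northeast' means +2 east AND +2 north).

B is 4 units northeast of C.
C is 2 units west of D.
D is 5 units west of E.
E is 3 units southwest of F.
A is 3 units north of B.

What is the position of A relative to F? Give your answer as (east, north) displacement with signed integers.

Place F at the origin (east=0, north=0).
  E is 3 units southwest of F: delta (east=-3, north=-3); E at (east=-3, north=-3).
  D is 5 units west of E: delta (east=-5, north=+0); D at (east=-8, north=-3).
  C is 2 units west of D: delta (east=-2, north=+0); C at (east=-10, north=-3).
  B is 4 units northeast of C: delta (east=+4, north=+4); B at (east=-6, north=1).
  A is 3 units north of B: delta (east=+0, north=+3); A at (east=-6, north=4).
Therefore A relative to F: (east=-6, north=4).

Answer: A is at (east=-6, north=4) relative to F.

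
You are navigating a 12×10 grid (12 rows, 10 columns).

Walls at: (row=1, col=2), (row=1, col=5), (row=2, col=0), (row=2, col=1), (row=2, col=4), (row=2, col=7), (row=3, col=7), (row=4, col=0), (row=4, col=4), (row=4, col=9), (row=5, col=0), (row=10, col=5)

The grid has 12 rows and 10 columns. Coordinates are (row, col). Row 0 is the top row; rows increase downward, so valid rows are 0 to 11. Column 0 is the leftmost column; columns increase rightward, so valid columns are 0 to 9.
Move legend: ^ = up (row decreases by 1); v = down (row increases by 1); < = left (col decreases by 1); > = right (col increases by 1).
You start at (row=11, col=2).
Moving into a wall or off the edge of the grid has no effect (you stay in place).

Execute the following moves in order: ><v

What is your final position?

Answer: Final position: (row=11, col=2)

Derivation:
Start: (row=11, col=2)
  > (right): (row=11, col=2) -> (row=11, col=3)
  < (left): (row=11, col=3) -> (row=11, col=2)
  v (down): blocked, stay at (row=11, col=2)
Final: (row=11, col=2)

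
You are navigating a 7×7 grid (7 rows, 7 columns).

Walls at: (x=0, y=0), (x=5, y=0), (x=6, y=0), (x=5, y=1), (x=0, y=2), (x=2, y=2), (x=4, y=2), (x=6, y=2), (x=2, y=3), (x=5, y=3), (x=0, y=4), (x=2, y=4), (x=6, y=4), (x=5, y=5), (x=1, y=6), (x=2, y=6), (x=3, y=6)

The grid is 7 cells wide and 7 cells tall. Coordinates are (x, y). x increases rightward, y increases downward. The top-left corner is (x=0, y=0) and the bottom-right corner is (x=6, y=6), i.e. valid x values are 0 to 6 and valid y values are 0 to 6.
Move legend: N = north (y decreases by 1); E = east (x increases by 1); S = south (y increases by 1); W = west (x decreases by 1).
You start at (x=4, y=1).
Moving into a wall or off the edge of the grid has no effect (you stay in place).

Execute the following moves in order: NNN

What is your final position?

Answer: Final position: (x=4, y=0)

Derivation:
Start: (x=4, y=1)
  N (north): (x=4, y=1) -> (x=4, y=0)
  N (north): blocked, stay at (x=4, y=0)
  N (north): blocked, stay at (x=4, y=0)
Final: (x=4, y=0)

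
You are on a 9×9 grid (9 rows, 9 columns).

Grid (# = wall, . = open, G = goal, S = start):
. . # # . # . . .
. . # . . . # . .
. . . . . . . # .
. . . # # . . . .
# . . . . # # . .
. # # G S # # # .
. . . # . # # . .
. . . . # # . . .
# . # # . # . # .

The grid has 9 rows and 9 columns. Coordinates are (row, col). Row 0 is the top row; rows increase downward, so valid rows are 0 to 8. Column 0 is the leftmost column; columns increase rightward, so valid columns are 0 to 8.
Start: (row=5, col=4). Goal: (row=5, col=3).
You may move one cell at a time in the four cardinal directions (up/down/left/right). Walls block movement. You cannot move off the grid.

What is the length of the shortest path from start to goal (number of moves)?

Answer: Shortest path length: 1

Derivation:
BFS from (row=5, col=4) until reaching (row=5, col=3):
  Distance 0: (row=5, col=4)
  Distance 1: (row=4, col=4), (row=5, col=3), (row=6, col=4)  <- goal reached here
One shortest path (1 moves): (row=5, col=4) -> (row=5, col=3)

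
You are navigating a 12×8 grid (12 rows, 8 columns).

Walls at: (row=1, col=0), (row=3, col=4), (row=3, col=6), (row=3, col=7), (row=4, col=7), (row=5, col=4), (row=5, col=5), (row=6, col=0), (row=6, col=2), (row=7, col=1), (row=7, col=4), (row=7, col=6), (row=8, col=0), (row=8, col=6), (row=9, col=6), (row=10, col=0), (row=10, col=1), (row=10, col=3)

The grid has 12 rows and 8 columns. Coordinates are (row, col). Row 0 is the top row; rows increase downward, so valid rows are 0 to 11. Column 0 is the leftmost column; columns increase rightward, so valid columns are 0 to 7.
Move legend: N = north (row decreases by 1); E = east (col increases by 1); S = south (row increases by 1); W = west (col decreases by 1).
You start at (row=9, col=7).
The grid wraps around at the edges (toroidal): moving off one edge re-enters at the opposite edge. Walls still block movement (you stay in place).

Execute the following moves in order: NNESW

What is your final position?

Answer: Final position: (row=7, col=7)

Derivation:
Start: (row=9, col=7)
  N (north): (row=9, col=7) -> (row=8, col=7)
  N (north): (row=8, col=7) -> (row=7, col=7)
  E (east): (row=7, col=7) -> (row=7, col=0)
  S (south): blocked, stay at (row=7, col=0)
  W (west): (row=7, col=0) -> (row=7, col=7)
Final: (row=7, col=7)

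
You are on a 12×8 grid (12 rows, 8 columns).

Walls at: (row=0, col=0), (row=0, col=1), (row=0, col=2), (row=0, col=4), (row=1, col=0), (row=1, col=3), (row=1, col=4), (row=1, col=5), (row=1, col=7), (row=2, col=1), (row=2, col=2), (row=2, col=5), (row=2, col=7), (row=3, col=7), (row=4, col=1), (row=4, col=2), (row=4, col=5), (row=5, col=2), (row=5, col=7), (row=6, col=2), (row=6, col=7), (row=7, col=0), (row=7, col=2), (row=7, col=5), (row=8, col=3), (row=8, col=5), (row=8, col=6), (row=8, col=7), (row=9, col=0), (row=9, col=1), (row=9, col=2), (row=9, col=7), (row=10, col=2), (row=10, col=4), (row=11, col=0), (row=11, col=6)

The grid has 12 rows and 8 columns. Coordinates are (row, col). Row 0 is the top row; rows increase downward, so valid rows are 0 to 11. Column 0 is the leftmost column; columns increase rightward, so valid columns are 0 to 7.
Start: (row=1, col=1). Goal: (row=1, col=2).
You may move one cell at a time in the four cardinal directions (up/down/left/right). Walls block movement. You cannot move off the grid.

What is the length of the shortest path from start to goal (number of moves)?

BFS from (row=1, col=1) until reaching (row=1, col=2):
  Distance 0: (row=1, col=1)
  Distance 1: (row=1, col=2)  <- goal reached here
One shortest path (1 moves): (row=1, col=1) -> (row=1, col=2)

Answer: Shortest path length: 1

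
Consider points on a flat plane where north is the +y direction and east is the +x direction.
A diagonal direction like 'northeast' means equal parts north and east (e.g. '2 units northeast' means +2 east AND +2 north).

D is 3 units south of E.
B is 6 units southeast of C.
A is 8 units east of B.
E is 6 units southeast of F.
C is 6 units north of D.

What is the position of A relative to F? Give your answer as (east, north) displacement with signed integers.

Answer: A is at (east=20, north=-9) relative to F.

Derivation:
Place F at the origin (east=0, north=0).
  E is 6 units southeast of F: delta (east=+6, north=-6); E at (east=6, north=-6).
  D is 3 units south of E: delta (east=+0, north=-3); D at (east=6, north=-9).
  C is 6 units north of D: delta (east=+0, north=+6); C at (east=6, north=-3).
  B is 6 units southeast of C: delta (east=+6, north=-6); B at (east=12, north=-9).
  A is 8 units east of B: delta (east=+8, north=+0); A at (east=20, north=-9).
Therefore A relative to F: (east=20, north=-9).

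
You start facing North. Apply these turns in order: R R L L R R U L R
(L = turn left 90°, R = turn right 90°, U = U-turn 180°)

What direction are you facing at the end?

Start: North
  R (right (90° clockwise)) -> East
  R (right (90° clockwise)) -> South
  L (left (90° counter-clockwise)) -> East
  L (left (90° counter-clockwise)) -> North
  R (right (90° clockwise)) -> East
  R (right (90° clockwise)) -> South
  U (U-turn (180°)) -> North
  L (left (90° counter-clockwise)) -> West
  R (right (90° clockwise)) -> North
Final: North

Answer: Final heading: North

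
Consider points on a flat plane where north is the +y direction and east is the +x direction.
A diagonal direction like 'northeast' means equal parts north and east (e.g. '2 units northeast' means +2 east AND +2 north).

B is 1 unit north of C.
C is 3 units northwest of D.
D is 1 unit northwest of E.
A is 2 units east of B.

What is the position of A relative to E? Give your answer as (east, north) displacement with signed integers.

Answer: A is at (east=-2, north=5) relative to E.

Derivation:
Place E at the origin (east=0, north=0).
  D is 1 unit northwest of E: delta (east=-1, north=+1); D at (east=-1, north=1).
  C is 3 units northwest of D: delta (east=-3, north=+3); C at (east=-4, north=4).
  B is 1 unit north of C: delta (east=+0, north=+1); B at (east=-4, north=5).
  A is 2 units east of B: delta (east=+2, north=+0); A at (east=-2, north=5).
Therefore A relative to E: (east=-2, north=5).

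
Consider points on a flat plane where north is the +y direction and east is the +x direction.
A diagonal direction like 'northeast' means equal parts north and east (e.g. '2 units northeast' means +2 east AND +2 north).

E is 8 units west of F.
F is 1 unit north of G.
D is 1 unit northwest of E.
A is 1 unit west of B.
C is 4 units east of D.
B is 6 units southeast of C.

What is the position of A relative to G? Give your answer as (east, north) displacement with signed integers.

Place G at the origin (east=0, north=0).
  F is 1 unit north of G: delta (east=+0, north=+1); F at (east=0, north=1).
  E is 8 units west of F: delta (east=-8, north=+0); E at (east=-8, north=1).
  D is 1 unit northwest of E: delta (east=-1, north=+1); D at (east=-9, north=2).
  C is 4 units east of D: delta (east=+4, north=+0); C at (east=-5, north=2).
  B is 6 units southeast of C: delta (east=+6, north=-6); B at (east=1, north=-4).
  A is 1 unit west of B: delta (east=-1, north=+0); A at (east=0, north=-4).
Therefore A relative to G: (east=0, north=-4).

Answer: A is at (east=0, north=-4) relative to G.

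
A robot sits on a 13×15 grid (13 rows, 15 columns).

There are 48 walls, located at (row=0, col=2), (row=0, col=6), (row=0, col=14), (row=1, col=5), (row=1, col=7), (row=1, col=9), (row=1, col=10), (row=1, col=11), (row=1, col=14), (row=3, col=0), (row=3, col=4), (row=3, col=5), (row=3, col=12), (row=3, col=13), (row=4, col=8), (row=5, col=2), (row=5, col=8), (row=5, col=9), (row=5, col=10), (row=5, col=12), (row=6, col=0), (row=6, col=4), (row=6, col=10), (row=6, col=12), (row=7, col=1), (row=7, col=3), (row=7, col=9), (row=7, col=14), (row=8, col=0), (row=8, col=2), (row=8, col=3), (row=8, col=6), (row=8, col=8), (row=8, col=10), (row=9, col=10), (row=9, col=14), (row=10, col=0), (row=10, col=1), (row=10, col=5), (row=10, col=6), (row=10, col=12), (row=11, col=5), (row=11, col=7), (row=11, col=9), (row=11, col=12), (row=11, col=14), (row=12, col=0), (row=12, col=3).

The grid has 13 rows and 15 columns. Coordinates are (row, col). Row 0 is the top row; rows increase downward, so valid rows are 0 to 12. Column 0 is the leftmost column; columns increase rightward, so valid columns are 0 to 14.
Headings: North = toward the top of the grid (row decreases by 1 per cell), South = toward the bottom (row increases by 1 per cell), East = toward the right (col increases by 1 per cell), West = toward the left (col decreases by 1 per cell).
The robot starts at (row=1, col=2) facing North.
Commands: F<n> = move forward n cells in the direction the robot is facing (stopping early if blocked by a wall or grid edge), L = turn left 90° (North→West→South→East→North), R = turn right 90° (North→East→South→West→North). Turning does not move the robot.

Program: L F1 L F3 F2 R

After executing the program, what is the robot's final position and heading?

Answer: Final position: (row=6, col=1), facing West

Derivation:
Start: (row=1, col=2), facing North
  L: turn left, now facing West
  F1: move forward 1, now at (row=1, col=1)
  L: turn left, now facing South
  F3: move forward 3, now at (row=4, col=1)
  F2: move forward 2, now at (row=6, col=1)
  R: turn right, now facing West
Final: (row=6, col=1), facing West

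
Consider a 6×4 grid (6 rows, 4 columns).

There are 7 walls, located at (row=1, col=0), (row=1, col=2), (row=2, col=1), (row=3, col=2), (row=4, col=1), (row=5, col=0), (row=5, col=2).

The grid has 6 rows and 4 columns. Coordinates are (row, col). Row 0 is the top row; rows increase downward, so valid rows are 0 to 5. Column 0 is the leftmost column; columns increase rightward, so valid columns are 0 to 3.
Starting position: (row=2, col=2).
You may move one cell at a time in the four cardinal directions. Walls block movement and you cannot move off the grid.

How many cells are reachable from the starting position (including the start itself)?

BFS flood-fill from (row=2, col=2):
  Distance 0: (row=2, col=2)
  Distance 1: (row=2, col=3)
  Distance 2: (row=1, col=3), (row=3, col=3)
  Distance 3: (row=0, col=3), (row=4, col=3)
  Distance 4: (row=0, col=2), (row=4, col=2), (row=5, col=3)
  Distance 5: (row=0, col=1)
  Distance 6: (row=0, col=0), (row=1, col=1)
Total reachable: 12 (grid has 17 open cells total)

Answer: Reachable cells: 12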